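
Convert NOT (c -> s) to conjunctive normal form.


Step 1: Rewrite c → s as ¬c ∨ s.
Step 2: Negate: ¬(¬c ∨ s) = c ∧ ¬s (De Morgan + double negation).

c AND (NOT s)


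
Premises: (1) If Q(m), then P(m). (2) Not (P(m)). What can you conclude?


Modus tollens: from (P → Q) and ¬Q, infer ¬P.
Q = 'P(m)' is denied; since P → Q, P must also fail.

Not (Q(m)).


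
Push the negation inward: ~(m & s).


De Morgan: the negation of a conjunction is the disjunction of the negations.
Distribute ~ across &, flipping it to |, and negate each literal.

(~m) | (~s)


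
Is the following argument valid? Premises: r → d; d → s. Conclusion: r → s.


This matches the form of hypothetical syllogism: the conclusion follows in every model of the premises.

Valid.


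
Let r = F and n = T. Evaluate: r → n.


Implication is false only when antecedent is true and consequent is false.
Substitute: r=F, n=T.
F → T evaluates to T.

T


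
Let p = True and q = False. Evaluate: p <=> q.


Biconditional is true when both operands have the same truth value.
Substitute: p=True, q=False.
True <=> False evaluates to False.

False


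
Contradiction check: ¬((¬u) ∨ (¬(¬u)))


Truth table over {u}:
u | φ
-----
F | F
T | F
Every row is false.

Yes, it is a contradiction.


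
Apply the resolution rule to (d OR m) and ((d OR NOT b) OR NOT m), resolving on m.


The clauses contain complementary literals m and NOTm.
Resolution eliminates this pair and disjoins the remaining literals (merging duplicates).

(d OR NOT b)


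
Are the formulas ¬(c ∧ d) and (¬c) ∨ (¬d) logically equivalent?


Compare truth tables:
c | d | φ | ψ
-------------
F | F | T | T
T | F | T | T
F | T | T | T
T | T | F | F
The columns φ and ψ agree on every row.

Yes, they are logically equivalent.


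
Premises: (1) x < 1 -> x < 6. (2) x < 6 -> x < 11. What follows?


Hypothetical syllogism: from (P → Q) and (Q → R), infer (P → R).
Chain the two implications through the shared middle term 'x < 6'.

x < 1 -> x < 11


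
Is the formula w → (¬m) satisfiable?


Search for a satisfying assignment over {m, w}.
Try m=F, w=F: the formula evaluates to T.
A satisfying assignment exists.

Satisfiable.


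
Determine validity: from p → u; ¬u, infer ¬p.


This matches the form of modus tollens: the conclusion follows in every model of the premises.

Valid.


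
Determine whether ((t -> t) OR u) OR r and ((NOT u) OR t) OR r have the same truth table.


Compare truth tables:
r | t | u | φ | ψ
-----------------
F | F | F | T | T
T | F | F | T | T
F | T | F | T | T
T | T | F | T | T
F | F | T | T | F
T | F | T | T | T
F | T | T | T | T
T | T | T | T | T
They differ at row 5 (r=F, t=F, u=T): φ=T but ψ=F.

No, they are not logically equivalent.


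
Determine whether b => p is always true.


Build the truth table over {b, p}:
b | p | φ
---------
False | False | True
True | False | False
False | True | True
True | True | True
Counterexample at row 2: with b=True, p=False, the formula is False.

No, it is not a tautology.


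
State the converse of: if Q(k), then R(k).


The converse of (P → Q) is (Q → P). It is not in general equivalent to the original.
Here P = 'Q(k)' and Q = 'R(k)'.

If R(k), then Q(k).


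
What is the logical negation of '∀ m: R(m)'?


¬(∀ x: φ) = ∃ x: ¬φ, and ¬(∃ x: φ) = ∀ x: ¬φ.
Apply to the universal statement.

∃ m: ¬(R(m))


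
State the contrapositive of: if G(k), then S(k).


The contrapositive of (P → Q) is (¬Q → ¬P); it is logically equivalent to the original.
Here P = 'G(k)' and Q = 'S(k)'.

If not (S(k)), then not (G(k)).


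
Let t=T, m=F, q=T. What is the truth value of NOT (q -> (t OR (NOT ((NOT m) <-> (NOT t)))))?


Substitute t=T, m=F, q=T:
NOT m = T
NOT t = F
(NOT m) <-> (NOT t) = T <-> F = F
NOT ((NOT m) <-> (NOT t)) = T
t OR (NOT ((NOT m) <-> (NOT t))) = T OR T = T
q -> (t OR (NOT ((NOT m) <-> (NOT t)))) = T -> T = T
NOT (q -> (t OR (NOT ((NOT m) <-> (NOT t))))) = F

F


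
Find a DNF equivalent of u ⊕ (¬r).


Step 1: u ⊕ (¬r) is true exactly when they disagree: (u ∧ ¬(¬r)) ∨ (¬u ∧ (¬r)).
Step 2: Eliminate any double negations (¬¬X = X).

(u ∧ r) ∨ ((¬u) ∧ (¬r))


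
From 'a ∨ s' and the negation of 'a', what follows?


Disjunctive syllogism: from (P ∨ Q) and ¬P, infer Q.
One disjunct, 'a', is ruled out; the other must hold.

s


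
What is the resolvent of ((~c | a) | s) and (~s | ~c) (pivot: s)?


The clauses contain complementary literals s and ~s.
Resolution eliminates this pair and disjoins the remaining literals (merging duplicates).

(a | ~c)


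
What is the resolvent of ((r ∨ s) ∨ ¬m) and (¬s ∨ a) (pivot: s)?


The clauses contain complementary literals s and ¬s.
Resolution eliminates this pair and disjoins the remaining literals (merging duplicates).

((¬m ∨ r) ∨ a)


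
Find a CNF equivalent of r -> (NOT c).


Step 1: Rewrite r → (¬c) as ¬r ∨ (¬c).

(NOT r) OR (NOT c)


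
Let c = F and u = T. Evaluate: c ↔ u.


Biconditional is true when both operands have the same truth value.
Substitute: c=F, u=T.
F ↔ T evaluates to F.

F


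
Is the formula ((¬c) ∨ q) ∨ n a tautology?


Build the truth table over {c, n, q}:
c | n | q | φ
-------------
F | F | F | T
T | F | F | F
F | T | F | T
T | T | F | T
F | F | T | T
T | F | T | T
F | T | T | T
T | T | T | T
Counterexample at row 2: with c=T, n=F, q=F, the formula is F.

No, it is not a tautology.


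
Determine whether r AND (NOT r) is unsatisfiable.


Truth table over {r}:
r | φ
-----
F | F
T | F
Every row is false.

Yes, it is a contradiction.


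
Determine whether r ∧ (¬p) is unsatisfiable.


Truth table over {p, r}:
p | r | φ
---------
F | F | F
T | F | F
F | T | T
T | T | F
Satisfying assignment at row 3: p=F, r=T gives T.

No, it is not a contradiction.


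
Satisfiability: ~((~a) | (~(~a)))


Check all 2 assignments over {a}:
a | φ
-----
False | False
True | False
No assignment makes the formula true.

Unsatisfiable.


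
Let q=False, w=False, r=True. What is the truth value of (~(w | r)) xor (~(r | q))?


Substitute q=False, w=False, r=True:
w | r = False | True = True
~(w | r) = False
r | q = True | False = True
~(r | q) = False
(~(w | r)) xor (~(r | q)) = False xor False = False

False


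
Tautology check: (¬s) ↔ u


Build the truth table over {s, u}:
s | u | φ
---------
F | F | F
T | F | T
F | T | T
T | T | F
Counterexample at row 1: with s=F, u=F, the formula is F.

No, it is not a tautology.


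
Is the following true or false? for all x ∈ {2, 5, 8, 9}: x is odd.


Evaluate the predicate on each element: 2:F, 5:T, 8:F, 9:T.
Counterexample x = 2 fails the predicate.

F


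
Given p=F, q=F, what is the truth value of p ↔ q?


Biconditional is true when both operands have the same truth value.
Substitute: p=F, q=F.
F ↔ F evaluates to T.

T


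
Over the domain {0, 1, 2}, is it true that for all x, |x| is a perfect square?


Evaluate the predicate on each element: 0:T, 1:T, 2:F.
Counterexample x = 2 fails the predicate.

F


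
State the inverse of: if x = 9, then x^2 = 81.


The inverse of (P → Q) is (¬P → ¬Q). It is equivalent to the converse, not to the original.
Here P = 'x = 9' and Q = 'x^2 = 81'.

If not (x = 9), then not (x^2 = 81).


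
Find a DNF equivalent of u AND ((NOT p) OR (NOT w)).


Step 1: Distribute ∧ over ∨: u ∧ ((¬p) ∨ (¬w)) = (u ∧ (¬p)) ∨ (u ∧ (¬w)).

(u AND (NOT p)) OR (u AND (NOT w))


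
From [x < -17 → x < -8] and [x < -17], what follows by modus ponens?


Modus ponens: from (P → Q) and P, infer Q.
P = 'x < -17' is asserted, and P → Q holds, so Q follows.

x < -8.


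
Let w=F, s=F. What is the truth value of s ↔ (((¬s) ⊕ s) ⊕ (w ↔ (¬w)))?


Substitute w=F, s=F:
¬s = T
(¬s) ⊕ s = T ⊕ F = T
¬w = T
w ↔ (¬w) = F ↔ T = F
((¬s) ⊕ s) ⊕ (w ↔ (¬w)) = T ⊕ F = T
s ↔ (((¬s) ⊕ s) ⊕ (w ↔ (¬w))) = F ↔ T = F

F


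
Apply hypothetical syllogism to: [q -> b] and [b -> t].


Hypothetical syllogism: from (P → Q) and (Q → R), infer (P → R).
Chain the two implications through the shared middle term 'b'.

q -> t


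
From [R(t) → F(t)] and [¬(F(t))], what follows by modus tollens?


Modus tollens: from (P → Q) and ¬Q, infer ¬P.
Q = 'F(t)' is denied; since P → Q, P must also fail.

Not (R(t)).


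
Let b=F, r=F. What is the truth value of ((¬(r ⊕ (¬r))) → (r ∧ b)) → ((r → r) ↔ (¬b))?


Substitute b=F, r=F:
¬r = T
r ⊕ (¬r) = F ⊕ T = T
¬(r ⊕ (¬r)) = F
r ∧ b = F ∧ F = F
(¬(r ⊕ (¬r))) → (r ∧ b) = F → F = T
r → r = F → F = T
¬b = T
(r → r) ↔ (¬b) = T ↔ T = T
((¬(r ⊕ (¬r))) → (r ∧ b)) → ((r → r) ↔ (¬b)) = T → T = T

T


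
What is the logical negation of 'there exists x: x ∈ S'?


¬(for all x: φ) = there exists x: ¬φ, and ¬(there exists x: φ) = for all x: ¬φ.
Apply to the existential statement.

for all x: NOT(x ∈ S)


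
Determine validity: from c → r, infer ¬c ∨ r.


This matches the form of material implication: the conclusion follows in every model of the premises.

Valid.


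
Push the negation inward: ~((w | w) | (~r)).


De Morgan: the negation of a disjunction is the conjunction of the negations.
Distribute ~ across |, flipping it to &, and negate each literal.

((~w) & (~w)) & r


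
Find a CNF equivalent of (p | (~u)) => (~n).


Step 1: Rewrite as ¬(p ∨ (¬u)) ∨ (¬n) = (¬p ∧ ¬(¬u)) ∨ (¬n).
Step 2: Distribute ∨ over ∧.
Step 3: Eliminate any double negations (¬¬X = X).

((~p) | (~n)) & (u | (~n))


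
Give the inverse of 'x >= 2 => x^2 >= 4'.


The inverse of (P → Q) is (¬P → ¬Q). It is equivalent to the converse, not to the original.
Here P = 'x >= 2' and Q = 'x^2 >= 4'.

If not (x >= 2), then not (x^2 >= 4).


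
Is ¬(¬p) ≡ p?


Compare truth tables:
p | φ | ψ
---------
F | F | F
T | T | T
The columns φ and ψ agree on every row.

Yes, they are logically equivalent.


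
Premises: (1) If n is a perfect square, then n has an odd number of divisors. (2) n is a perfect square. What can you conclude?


Modus ponens: from (P → Q) and P, infer Q.
P = 'n is a perfect square' is asserted, and P → Q holds, so Q follows.

n has an odd number of divisors.


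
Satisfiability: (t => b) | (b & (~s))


Search for a satisfying assignment over {b, s, t}.
Try b=False, s=False, t=False: the formula evaluates to True.
A satisfying assignment exists.

Satisfiable.


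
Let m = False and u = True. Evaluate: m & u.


Conjunction is true only when both operands are true.
Substitute: m=False, u=True.
False & True evaluates to False.

False


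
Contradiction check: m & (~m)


Truth table over {m}:
m | φ
-----
False | False
True | False
Every row is false.

Yes, it is a contradiction.


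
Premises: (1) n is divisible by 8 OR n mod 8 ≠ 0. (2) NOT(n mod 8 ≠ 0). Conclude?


Disjunctive syllogism: from (P ∨ Q) and ¬P, infer Q.
One disjunct, 'n mod 8 ≠ 0', is ruled out; the other must hold.

n is divisible by 8


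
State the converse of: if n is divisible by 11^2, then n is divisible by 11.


The converse of (P → Q) is (Q → P). It is not in general equivalent to the original.
Here P = 'n is divisible by 11^2' and Q = 'n is divisible by 11'.

If n is divisible by 11, then n is divisible by 11^2.


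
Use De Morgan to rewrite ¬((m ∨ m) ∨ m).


De Morgan: the negation of a disjunction is the conjunction of the negations.
Distribute ¬ across ∨, flipping it to ∧, and negate each literal.

((¬m) ∧ (¬m)) ∧ (¬m)


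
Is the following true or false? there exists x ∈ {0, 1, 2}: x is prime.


Evaluate the predicate on each element: 0:F, 1:F, 2:T.
Witness x = 2 satisfies the predicate.

T


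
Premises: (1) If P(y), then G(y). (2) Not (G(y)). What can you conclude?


Modus tollens: from (P → Q) and ¬Q, infer ¬P.
Q = 'G(y)' is denied; since P → Q, P must also fail.

Not (P(y)).


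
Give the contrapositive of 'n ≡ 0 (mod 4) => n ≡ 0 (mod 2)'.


The contrapositive of (P → Q) is (¬Q → ¬P); it is logically equivalent to the original.
Here P = 'n ≡ 0 (mod 4)' and Q = 'n ≡ 0 (mod 2)'.

If not (n ≡ 0 (mod 2)), then not (n ≡ 0 (mod 4)).


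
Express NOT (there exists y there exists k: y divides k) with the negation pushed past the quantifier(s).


Negation flips each quantifier (∀↔∃) and negates the inner predicate.
¬(there exists y there exists k: φ) = for all y for all k: ¬φ.

for all y for all k: NOT(y divides k)


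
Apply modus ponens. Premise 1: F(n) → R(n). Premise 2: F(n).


Modus ponens: from (P → Q) and P, infer Q.
P = 'F(n)' is asserted, and P → Q holds, so Q follows.

R(n).


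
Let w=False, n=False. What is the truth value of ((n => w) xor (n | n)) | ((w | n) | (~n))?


Substitute w=False, n=False:
n => w = False => False = True
n | n = False | False = False
(n => w) xor (n | n) = True xor False = True
w | n = False | False = False
~n = True
(w | n) | (~n) = False | True = True
((n => w) xor (n | n)) | ((w | n) | (~n)) = True | True = True

True


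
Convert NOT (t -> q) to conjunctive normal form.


Step 1: Rewrite t → q as ¬t ∨ q.
Step 2: Negate: ¬(¬t ∨ q) = t ∧ ¬q (De Morgan + double negation).

t AND (NOT q)


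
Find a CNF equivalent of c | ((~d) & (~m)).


Step 1: Distribute ∨ over ∧: c ∨ ((¬d) ∧ (¬m)) = (c ∨ (¬d)) ∧ (c ∨ (¬m)).

(c | (~d)) & (c | (~m))


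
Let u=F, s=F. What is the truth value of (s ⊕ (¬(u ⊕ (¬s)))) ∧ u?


Substitute u=F, s=F:
¬s = T
u ⊕ (¬s) = F ⊕ T = T
¬(u ⊕ (¬s)) = F
s ⊕ (¬(u ⊕ (¬s))) = F ⊕ F = F
(s ⊕ (¬(u ⊕ (¬s)))) ∧ u = F ∧ F = F

F


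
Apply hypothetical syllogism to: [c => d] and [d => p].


Hypothetical syllogism: from (P → Q) and (Q → R), infer (P → R).
Chain the two implications through the shared middle term 'd'.

c => p


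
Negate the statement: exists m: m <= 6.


¬(forall x: φ) = exists x: ¬φ, and ¬(exists x: φ) = forall x: ¬φ.
Apply to the existential statement.

forall m: ~(m <= 6)


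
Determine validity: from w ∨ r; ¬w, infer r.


This matches the form of disjunctive syllogism: the conclusion follows in every model of the premises.

Valid.


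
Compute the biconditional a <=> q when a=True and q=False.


Biconditional is true when both operands have the same truth value.
Substitute: a=True, q=False.
True <=> False evaluates to False.

False


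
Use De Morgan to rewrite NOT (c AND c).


De Morgan: the negation of a conjunction is the disjunction of the negations.
Distribute NOT across AND, flipping it to OR, and negate each literal.

(NOT c) OR (NOT c)


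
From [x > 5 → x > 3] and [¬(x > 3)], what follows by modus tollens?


Modus tollens: from (P → Q) and ¬Q, infer ¬P.
Q = 'x > 3' is denied; since P → Q, P must also fail.

Not (x > 5).


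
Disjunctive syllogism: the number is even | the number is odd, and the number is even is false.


Disjunctive syllogism: from (P ∨ Q) and ¬P, infer Q.
One disjunct, 'the number is even', is ruled out; the other must hold.

the number is odd


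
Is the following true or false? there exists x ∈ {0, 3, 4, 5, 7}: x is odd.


Evaluate the predicate on each element: 0:F, 3:T, 4:F, 5:T, 7:T.
Witness x = 3 satisfies the predicate.

T


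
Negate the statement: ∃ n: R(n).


¬(∀ x: φ) = ∃ x: ¬φ, and ¬(∃ x: φ) = ∀ x: ¬φ.
Apply to the existential statement.

∀ n: ¬(R(n))


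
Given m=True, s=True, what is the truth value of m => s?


Implication is false only when antecedent is true and consequent is false.
Substitute: m=True, s=True.
True => True evaluates to True.

True


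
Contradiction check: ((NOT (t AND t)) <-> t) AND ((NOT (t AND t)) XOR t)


Truth table over {t}:
t | φ
-----
F | F
T | F
Every row is false.

Yes, it is a contradiction.


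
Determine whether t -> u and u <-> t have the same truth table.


Compare truth tables:
t | u | φ | ψ
-------------
F | F | T | T
T | F | F | F
F | T | T | F
T | T | T | T
They differ at row 3 (t=F, u=T): φ=T but ψ=F.

No, they are not logically equivalent.


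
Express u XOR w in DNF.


Step 1: u ⊕ w is true exactly when they disagree: (u ∧ ¬w) ∨ (¬u ∧ w).

(u AND (NOT w)) OR ((NOT u) AND w)


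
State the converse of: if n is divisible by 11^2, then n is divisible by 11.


The converse of (P → Q) is (Q → P). It is not in general equivalent to the original.
Here P = 'n is divisible by 11^2' and Q = 'n is divisible by 11'.

If n is divisible by 11, then n is divisible by 11^2.


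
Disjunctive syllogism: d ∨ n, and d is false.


Disjunctive syllogism: from (P ∨ Q) and ¬P, infer Q.
One disjunct, 'd', is ruled out; the other must hold.

n


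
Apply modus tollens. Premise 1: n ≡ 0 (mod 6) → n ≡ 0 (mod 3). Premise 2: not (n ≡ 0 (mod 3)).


Modus tollens: from (P → Q) and ¬Q, infer ¬P.
Q = 'n ≡ 0 (mod 3)' is denied; since P → Q, P must also fail.

Not (n ≡ 0 (mod 6)).


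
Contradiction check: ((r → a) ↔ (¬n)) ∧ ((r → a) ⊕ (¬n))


Truth table over {a, n, r}:
a | n | r | φ
-------------
F | F | F | F
T | F | F | F
F | T | F | F
T | T | F | F
F | F | T | F
T | F | T | F
F | T | T | F
T | T | T | F
Every row is false.

Yes, it is a contradiction.


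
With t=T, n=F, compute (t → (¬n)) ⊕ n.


Substitute t=T, n=F:
¬n = T
t → (¬n) = T → T = T
(t → (¬n)) ⊕ n = T ⊕ F = T

T


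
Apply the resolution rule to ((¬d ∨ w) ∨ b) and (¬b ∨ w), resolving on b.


The clauses contain complementary literals b and ¬b.
Resolution eliminates this pair and disjoins the remaining literals (merging duplicates).

(w ∨ ¬d)


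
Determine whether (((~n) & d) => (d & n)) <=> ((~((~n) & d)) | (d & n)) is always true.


Build the truth table over {d, n}:
d | n | φ
---------
False | False | True
True | False | True
False | True | True
True | True | True
Every row evaluates to true.

Yes, it is a tautology.


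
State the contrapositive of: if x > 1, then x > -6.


The contrapositive of (P → Q) is (¬Q → ¬P); it is logically equivalent to the original.
Here P = 'x > 1' and Q = 'x > -6'.

If not (x > -6), then not (x > 1).


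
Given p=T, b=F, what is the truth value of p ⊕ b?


Exclusive or is true when exactly one operand is true.
Substitute: p=T, b=F.
T ⊕ F evaluates to T.

T


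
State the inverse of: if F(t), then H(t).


The inverse of (P → Q) is (¬P → ¬Q). It is equivalent to the converse, not to the original.
Here P = 'F(t)' and Q = 'H(t)'.

If not (F(t)), then not (H(t)).


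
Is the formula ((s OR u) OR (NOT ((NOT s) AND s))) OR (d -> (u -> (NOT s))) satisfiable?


Search for a satisfying assignment over {d, s, u}.
Try d=F, s=F, u=F: the formula evaluates to T.
A satisfying assignment exists.

Satisfiable.


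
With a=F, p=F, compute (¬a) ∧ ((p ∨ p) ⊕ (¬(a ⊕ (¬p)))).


Substitute a=F, p=F:
¬a = T
p ∨ p = F ∨ F = F
¬p = T
a ⊕ (¬p) = F ⊕ T = T
¬(a ⊕ (¬p)) = F
(p ∨ p) ⊕ (¬(a ⊕ (¬p))) = F ⊕ F = F
(¬a) ∧ ((p ∨ p) ⊕ (¬(a ⊕ (¬p)))) = T ∧ F = F

F


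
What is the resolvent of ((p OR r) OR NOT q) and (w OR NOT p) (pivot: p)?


The clauses contain complementary literals p and NOTp.
Resolution eliminates this pair and disjoins the remaining literals (merging duplicates).

((NOT q OR r) OR w)


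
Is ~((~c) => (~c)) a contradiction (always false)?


Truth table over {c}:
c | φ
-----
False | False
True | False
Every row is false.

Yes, it is a contradiction.


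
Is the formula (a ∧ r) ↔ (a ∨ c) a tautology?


Build the truth table over {a, c, r}:
a | c | r | φ
-------------
F | F | F | T
T | F | F | F
F | T | F | F
T | T | F | F
F | F | T | T
T | F | T | T
F | T | T | F
T | T | T | T
Counterexample at row 2: with a=T, c=F, r=F, the formula is F.

No, it is not a tautology.


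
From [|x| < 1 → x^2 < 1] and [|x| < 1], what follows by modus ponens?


Modus ponens: from (P → Q) and P, infer Q.
P = '|x| < 1' is asserted, and P → Q holds, so Q follows.

x^2 < 1.


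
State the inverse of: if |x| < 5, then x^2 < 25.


The inverse of (P → Q) is (¬P → ¬Q). It is equivalent to the converse, not to the original.
Here P = '|x| < 5' and Q = 'x^2 < 25'.

If not (|x| < 5), then not (x^2 < 25).


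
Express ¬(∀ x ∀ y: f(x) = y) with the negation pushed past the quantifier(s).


Negation flips each quantifier (∀↔∃) and negates the inner predicate.
¬(∀ x ∀ y: φ) = ∃ x ∃ y: ¬φ.

∃ x ∃ y: ¬(f(x) = y)


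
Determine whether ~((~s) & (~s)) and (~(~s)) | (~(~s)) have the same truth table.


Compare truth tables:
s | φ | ψ
---------
False | False | False
True | True | True
The columns φ and ψ agree on every row.

Yes, they are logically equivalent.


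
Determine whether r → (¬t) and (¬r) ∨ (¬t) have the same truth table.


Compare truth tables:
r | t | φ | ψ
-------------
F | F | T | T
T | F | T | T
F | T | T | T
T | T | F | F
The columns φ and ψ agree on every row.

Yes, they are logically equivalent.


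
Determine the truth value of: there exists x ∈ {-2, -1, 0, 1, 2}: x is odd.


Evaluate the predicate on each element: -2:F, -1:T, 0:F, 1:T, 2:F.
Witness x = -1 satisfies the predicate.

T


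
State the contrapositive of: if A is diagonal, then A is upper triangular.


The contrapositive of (P → Q) is (¬Q → ¬P); it is logically equivalent to the original.
Here P = 'A is diagonal' and Q = 'A is upper triangular'.

If not (A is upper triangular), then not (A is diagonal).


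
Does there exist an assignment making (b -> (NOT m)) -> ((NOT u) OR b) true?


Search for a satisfying assignment over {b, m, u}.
Try b=F, m=F, u=F: the formula evaluates to T.
A satisfying assignment exists.

Satisfiable.


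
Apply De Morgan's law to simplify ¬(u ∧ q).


De Morgan: the negation of a conjunction is the disjunction of the negations.
Distribute ¬ across ∧, flipping it to ∨, and negate each literal.

(¬u) ∨ (¬q)


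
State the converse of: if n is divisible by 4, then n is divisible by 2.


The converse of (P → Q) is (Q → P). It is not in general equivalent to the original.
Here P = 'n is divisible by 4' and Q = 'n is divisible by 2'.

If n is divisible by 2, then n is divisible by 4.


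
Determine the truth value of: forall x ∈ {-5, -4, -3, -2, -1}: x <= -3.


Evaluate the predicate on each element: -5:True, -4:True, -3:True, -2:False, -1:False.
Counterexample x = -2 fails the predicate.

False


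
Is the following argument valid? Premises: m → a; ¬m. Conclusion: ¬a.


This is denying the antecedent (fallacy). There exist truth assignments where the premises are all true but the conclusion is false.

Invalid.


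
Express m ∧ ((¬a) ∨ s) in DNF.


Step 1: Distribute ∧ over ∨: m ∧ ((¬a) ∨ s) = (m ∧ (¬a)) ∨ (m ∧ s).

(m ∧ (¬a)) ∨ (m ∧ s)


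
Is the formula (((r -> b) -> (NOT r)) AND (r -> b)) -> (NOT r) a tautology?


Build the truth table over {b, r}:
b | r | φ
---------
F | F | T
T | F | T
F | T | T
T | T | T
Every row evaluates to true.

Yes, it is a tautology.


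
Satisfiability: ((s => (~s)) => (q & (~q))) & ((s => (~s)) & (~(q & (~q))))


Check all 4 assignments over {q, s}:
q | s | φ
---------
False | False | False
True | False | False
False | True | False
True | True | False
No assignment makes the formula true.

Unsatisfiable.


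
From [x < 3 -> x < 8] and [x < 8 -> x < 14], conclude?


Hypothetical syllogism: from (P → Q) and (Q → R), infer (P → R).
Chain the two implications through the shared middle term 'x < 8'.

x < 3 -> x < 14


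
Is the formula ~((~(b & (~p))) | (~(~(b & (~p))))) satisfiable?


Check all 4 assignments over {b, p}:
b | p | φ
---------
False | False | False
True | False | False
False | True | False
True | True | False
No assignment makes the formula true.

Unsatisfiable.


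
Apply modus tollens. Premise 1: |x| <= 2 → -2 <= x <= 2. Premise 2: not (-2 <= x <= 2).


Modus tollens: from (P → Q) and ¬Q, infer ¬P.
Q = '-2 <= x <= 2' is denied; since P → Q, P must also fail.

Not (|x| <= 2).


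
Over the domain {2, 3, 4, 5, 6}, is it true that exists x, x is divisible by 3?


Evaluate the predicate on each element: 2:False, 3:True, 4:False, 5:False, 6:True.
Witness x = 3 satisfies the predicate.

True


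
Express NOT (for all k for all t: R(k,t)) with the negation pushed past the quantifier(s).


Negation flips each quantifier (∀↔∃) and negates the inner predicate.
¬(for all k for all t: φ) = there exists k there exists t: ¬φ.

there exists k there exists t: NOT(R(k,t))


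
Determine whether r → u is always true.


Build the truth table over {r, u}:
r | u | φ
---------
F | F | T
T | F | F
F | T | T
T | T | T
Counterexample at row 2: with r=T, u=F, the formula is F.

No, it is not a tautology.


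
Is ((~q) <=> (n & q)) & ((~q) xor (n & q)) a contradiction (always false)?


Truth table over {n, q}:
n | q | φ
---------
False | False | False
True | False | False
False | True | False
True | True | False
Every row is false.

Yes, it is a contradiction.


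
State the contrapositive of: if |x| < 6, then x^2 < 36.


The contrapositive of (P → Q) is (¬Q → ¬P); it is logically equivalent to the original.
Here P = '|x| < 6' and Q = 'x^2 < 36'.

If not (x^2 < 36), then not (|x| < 6).


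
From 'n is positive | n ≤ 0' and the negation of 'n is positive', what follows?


Disjunctive syllogism: from (P ∨ Q) and ¬P, infer Q.
One disjunct, 'n is positive', is ruled out; the other must hold.

n ≤ 0


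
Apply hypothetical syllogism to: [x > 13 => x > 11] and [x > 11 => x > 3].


Hypothetical syllogism: from (P → Q) and (Q → R), infer (P → R).
Chain the two implications through the shared middle term 'x > 11'.

x > 13 => x > 3


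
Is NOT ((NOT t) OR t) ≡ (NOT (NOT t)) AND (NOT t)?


Compare truth tables:
t | φ | ψ
---------
F | F | F
T | F | F
The columns φ and ψ agree on every row.

Yes, they are logically equivalent.


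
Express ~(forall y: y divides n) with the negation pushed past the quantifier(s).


¬(forall x: φ) = exists x: ¬φ, and ¬(exists x: φ) = forall x: ¬φ.
Apply to the universal statement.

exists y: ~(y divides n)


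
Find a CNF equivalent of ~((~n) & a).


Step 1: Apply De Morgan: ¬((¬n) ∧ a) = ¬(¬n) ∨ ¬a.
Step 2: Eliminate any double negations (¬¬X = X).

n | (~a)


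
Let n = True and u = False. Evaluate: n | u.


Disjunction is false only when both operands are false.
Substitute: n=True, u=False.
True | False evaluates to True.

True


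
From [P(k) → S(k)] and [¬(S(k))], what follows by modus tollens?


Modus tollens: from (P → Q) and ¬Q, infer ¬P.
Q = 'S(k)' is denied; since P → Q, P must also fail.

Not (P(k)).


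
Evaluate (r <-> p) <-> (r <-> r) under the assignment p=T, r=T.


Substitute p=T, r=T:
r <-> p = T <-> T = T
r <-> r = T <-> T = T
(r <-> p) <-> (r <-> r) = T <-> T = T

T


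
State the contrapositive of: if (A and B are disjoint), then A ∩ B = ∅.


The contrapositive of (P → Q) is (¬Q → ¬P); it is logically equivalent to the original.
Here P = '(A and B are disjoint)' and Q = 'A ∩ B = ∅'.

If not (A ∩ B = ∅), then not ((A and B are disjoint)).


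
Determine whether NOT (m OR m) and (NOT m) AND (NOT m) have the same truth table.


Compare truth tables:
m | φ | ψ
---------
F | T | T
T | F | F
The columns φ and ψ agree on every row.

Yes, they are logically equivalent.


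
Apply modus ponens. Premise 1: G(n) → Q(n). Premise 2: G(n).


Modus ponens: from (P → Q) and P, infer Q.
P = 'G(n)' is asserted, and P → Q holds, so Q follows.

Q(n).


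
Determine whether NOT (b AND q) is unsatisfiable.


Truth table over {b, q}:
b | q | φ
---------
F | F | T
T | F | T
F | T | T
T | T | F
Satisfying assignment at row 1: b=F, q=F gives T.

No, it is not a contradiction.


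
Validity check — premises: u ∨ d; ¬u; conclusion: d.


This matches the form of disjunctive syllogism: the conclusion follows in every model of the premises.

Valid.


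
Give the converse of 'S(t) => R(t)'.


The converse of (P → Q) is (Q → P). It is not in general equivalent to the original.
Here P = 'S(t)' and Q = 'R(t)'.

If R(t), then S(t).


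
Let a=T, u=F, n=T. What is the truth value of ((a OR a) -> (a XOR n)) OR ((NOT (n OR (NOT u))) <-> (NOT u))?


Substitute a=T, u=F, n=T:
a OR a = T OR T = T
a XOR n = T XOR T = F
(a OR a) -> (a XOR n) = T -> F = F
NOT u = T
n OR (NOT u) = T OR T = T
NOT (n OR (NOT u)) = F
NOT u = T
(NOT (n OR (NOT u))) <-> (NOT u) = F <-> T = F
((a OR a) -> (a XOR n)) OR ((NOT (n OR (NOT u))) <-> (NOT u)) = F OR F = F

F


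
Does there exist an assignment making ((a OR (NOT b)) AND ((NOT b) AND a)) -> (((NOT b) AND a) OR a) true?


Search for a satisfying assignment over {a, b}.
Try a=F, b=F: the formula evaluates to T.
A satisfying assignment exists.

Satisfiable.


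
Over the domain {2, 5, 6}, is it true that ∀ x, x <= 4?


Evaluate the predicate on each element: 2:T, 5:F, 6:F.
Counterexample x = 5 fails the predicate.

F


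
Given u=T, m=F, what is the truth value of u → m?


Implication is false only when antecedent is true and consequent is false.
Substitute: u=T, m=F.
T → F evaluates to F.

F


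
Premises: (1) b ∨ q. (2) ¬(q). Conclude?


Disjunctive syllogism: from (P ∨ Q) and ¬P, infer Q.
One disjunct, 'q', is ruled out; the other must hold.

b


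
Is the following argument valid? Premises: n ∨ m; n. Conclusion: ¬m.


This is affirming a disjunct (fallacy). There exist truth assignments where the premises are all true but the conclusion is false.

Invalid.


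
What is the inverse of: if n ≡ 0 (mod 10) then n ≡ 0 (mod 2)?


The inverse of (P → Q) is (¬P → ¬Q). It is equivalent to the converse, not to the original.
Here P = 'n ≡ 0 (mod 10)' and Q = 'n ≡ 0 (mod 2)'.

If not (n ≡ 0 (mod 10)), then not (n ≡ 0 (mod 2)).


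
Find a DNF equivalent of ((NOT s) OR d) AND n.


Step 1: Distribute ∧ over ∨: ((¬s) ∨ d) ∧ n = ((¬s) ∧ n) ∨ (d ∧ n).

((NOT s) AND n) OR (d AND n)


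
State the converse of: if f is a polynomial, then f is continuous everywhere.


The converse of (P → Q) is (Q → P). It is not in general equivalent to the original.
Here P = 'f is a polynomial' and Q = 'f is continuous everywhere'.

If f is continuous everywhere, then f is a polynomial.


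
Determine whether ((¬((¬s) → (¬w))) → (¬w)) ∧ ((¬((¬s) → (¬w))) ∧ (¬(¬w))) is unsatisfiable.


Truth table over {s, w}:
s | w | φ
---------
F | F | F
T | F | F
F | T | F
T | T | F
Every row is false.

Yes, it is a contradiction.


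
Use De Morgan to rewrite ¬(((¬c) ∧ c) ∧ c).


De Morgan: the negation of a conjunction is the disjunction of the negations.
Distribute ¬ across ∧, flipping it to ∨, and negate each literal.

(c ∨ (¬c)) ∨ (¬c)


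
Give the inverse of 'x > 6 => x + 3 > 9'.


The inverse of (P → Q) is (¬P → ¬Q). It is equivalent to the converse, not to the original.
Here P = 'x > 6' and Q = 'x + 3 > 9'.

If not (x > 6), then not (x + 3 > 9).


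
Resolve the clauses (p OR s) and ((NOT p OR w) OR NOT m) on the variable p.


The clauses contain complementary literals p and NOTp.
Resolution eliminates this pair and disjoins the remaining literals (merging duplicates).

((s OR NOT m) OR w)


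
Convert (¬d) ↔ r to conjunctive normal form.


Step 1: Rewrite (¬d) ↔ r as ((¬d) → r) ∧ (r → (¬d)).
Step 2: Rewrite each implication as a disjunction.
Step 3: Eliminate any double negations (¬¬X = X).

(d ∨ r) ∧ ((¬r) ∨ (¬d))


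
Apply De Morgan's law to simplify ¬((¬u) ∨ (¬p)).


De Morgan: the negation of a disjunction is the conjunction of the negations.
Distribute ¬ across ∨, flipping it to ∧, and negate each literal.

u ∧ p


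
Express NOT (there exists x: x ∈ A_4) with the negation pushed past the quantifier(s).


¬(for all x: φ) = there exists x: ¬φ, and ¬(there exists x: φ) = for all x: ¬φ.
Apply to the existential statement.

for all x: NOT(x ∈ A_4)


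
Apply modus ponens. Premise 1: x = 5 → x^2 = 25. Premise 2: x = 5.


Modus ponens: from (P → Q) and P, infer Q.
P = 'x = 5' is asserted, and P → Q holds, so Q follows.

x^2 = 25.


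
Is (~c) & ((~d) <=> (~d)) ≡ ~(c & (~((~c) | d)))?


Compare truth tables:
c | d | φ | ψ
-------------
False | False | True | True
True | False | False | False
False | True | True | True
True | True | False | True
They differ at row 4 (c=True, d=True): φ=False but ψ=True.

No, they are not logically equivalent.


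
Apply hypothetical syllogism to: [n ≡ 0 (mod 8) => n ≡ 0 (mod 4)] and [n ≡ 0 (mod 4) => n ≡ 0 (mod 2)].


Hypothetical syllogism: from (P → Q) and (Q → R), infer (P → R).
Chain the two implications through the shared middle term 'n ≡ 0 (mod 4)'.

n ≡ 0 (mod 8) => n ≡ 0 (mod 2)


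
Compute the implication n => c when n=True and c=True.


Implication is false only when antecedent is true and consequent is false.
Substitute: n=True, c=True.
True => True evaluates to True.

True


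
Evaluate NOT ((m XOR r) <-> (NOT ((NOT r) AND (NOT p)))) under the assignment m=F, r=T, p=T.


Substitute m=F, r=T, p=T:
m XOR r = F XOR T = T
NOT r = F
NOT p = F
(NOT r) AND (NOT p) = F AND F = F
NOT ((NOT r) AND (NOT p)) = T
(m XOR r) <-> (NOT ((NOT r) AND (NOT p))) = T <-> T = T
NOT ((m XOR r) <-> (NOT ((NOT r) AND (NOT p)))) = F

F


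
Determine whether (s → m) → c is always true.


Build the truth table over {c, m, s}:
c | m | s | φ
-------------
F | F | F | F
T | F | F | T
F | T | F | F
T | T | F | T
F | F | T | T
T | F | T | T
F | T | T | F
T | T | T | T
Counterexample at row 1: with c=F, m=F, s=F, the formula is F.

No, it is not a tautology.


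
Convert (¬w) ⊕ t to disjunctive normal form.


Step 1: (¬w) ⊕ t is true exactly when they disagree: ((¬w) ∧ ¬t) ∨ (¬(¬w) ∧ t).
Step 2: Eliminate any double negations (¬¬X = X).

((¬w) ∧ (¬t)) ∨ (w ∧ t)


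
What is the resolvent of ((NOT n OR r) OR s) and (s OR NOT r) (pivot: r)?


The clauses contain complementary literals r and NOTr.
Resolution eliminates this pair and disjoins the remaining literals (merging duplicates).

(s OR NOT n)


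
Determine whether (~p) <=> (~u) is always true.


Build the truth table over {p, u}:
p | u | φ
---------
False | False | True
True | False | False
False | True | False
True | True | True
Counterexample at row 2: with p=True, u=False, the formula is False.

No, it is not a tautology.


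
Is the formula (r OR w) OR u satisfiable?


Search for a satisfying assignment over {r, u, w}.
Try r=T, u=F, w=F: the formula evaluates to T.
A satisfying assignment exists.

Satisfiable.


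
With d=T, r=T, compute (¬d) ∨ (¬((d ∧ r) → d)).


Substitute d=T, r=T:
¬d = F
d ∧ r = T ∧ T = T
(d ∧ r) → d = T → T = T
¬((d ∧ r) → d) = F
(¬d) ∨ (¬((d ∧ r) → d)) = F ∨ F = F

F


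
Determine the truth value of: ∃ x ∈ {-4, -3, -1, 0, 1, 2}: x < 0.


Evaluate the predicate on each element: -4:T, -3:T, -1:T, 0:F, 1:F, 2:F.
Witness x = -4 satisfies the predicate.

T


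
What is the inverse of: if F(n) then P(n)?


The inverse of (P → Q) is (¬P → ¬Q). It is equivalent to the converse, not to the original.
Here P = 'F(n)' and Q = 'P(n)'.

If not (F(n)), then not (P(n)).


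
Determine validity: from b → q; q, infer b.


This is affirming the consequent (fallacy). There exist truth assignments where the premises are all true but the conclusion is false.

Invalid.


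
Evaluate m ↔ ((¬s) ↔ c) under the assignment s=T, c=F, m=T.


Substitute s=T, c=F, m=T:
¬s = F
(¬s) ↔ c = F ↔ F = T
m ↔ ((¬s) ↔ c) = T ↔ T = T

T


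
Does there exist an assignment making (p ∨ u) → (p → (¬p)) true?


Search for a satisfying assignment over {p, u}.
Try p=F, u=F: the formula evaluates to T.
A satisfying assignment exists.

Satisfiable.


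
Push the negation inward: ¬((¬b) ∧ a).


De Morgan: the negation of a conjunction is the disjunction of the negations.
Distribute ¬ across ∧, flipping it to ∨, and negate each literal.

b ∨ (¬a)


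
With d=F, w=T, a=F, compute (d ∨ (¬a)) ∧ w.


Substitute d=F, w=T, a=F:
¬a = T
d ∨ (¬a) = F ∨ T = T
(d ∨ (¬a)) ∧ w = T ∧ T = T

T


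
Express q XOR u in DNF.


Step 1: q ⊕ u is true exactly when they disagree: (q ∧ ¬u) ∨ (¬q ∧ u).

(q AND (NOT u)) OR ((NOT q) AND u)


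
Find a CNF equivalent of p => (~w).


Step 1: Rewrite p → (¬w) as ¬p ∨ (¬w).

(~p) | (~w)


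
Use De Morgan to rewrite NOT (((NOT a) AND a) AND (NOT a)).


De Morgan: the negation of a conjunction is the disjunction of the negations.
Distribute NOT across AND, flipping it to OR, and negate each literal.

(a OR (NOT a)) OR a


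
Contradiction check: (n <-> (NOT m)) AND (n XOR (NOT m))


Truth table over {m, n}:
m | n | φ
---------
F | F | F
T | F | F
F | T | F
T | T | F
Every row is false.

Yes, it is a contradiction.


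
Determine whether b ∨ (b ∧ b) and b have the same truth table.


Compare truth tables:
b | φ | ψ
---------
F | F | F
T | T | T
The columns φ and ψ agree on every row.

Yes, they are logically equivalent.


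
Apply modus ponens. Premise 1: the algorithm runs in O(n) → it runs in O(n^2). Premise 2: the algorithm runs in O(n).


Modus ponens: from (P → Q) and P, infer Q.
P = 'the algorithm runs in O(n)' is asserted, and P → Q holds, so Q follows.

it runs in O(n^2).


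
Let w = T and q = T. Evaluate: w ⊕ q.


Exclusive or is true when exactly one operand is true.
Substitute: w=T, q=T.
T ⊕ T evaluates to F.

F


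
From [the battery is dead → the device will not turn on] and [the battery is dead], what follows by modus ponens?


Modus ponens: from (P → Q) and P, infer Q.
P = 'the battery is dead' is asserted, and P → Q holds, so Q follows.

the device will not turn on.


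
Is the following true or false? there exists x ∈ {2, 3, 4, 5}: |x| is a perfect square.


Evaluate the predicate on each element: 2:F, 3:F, 4:T, 5:F.
Witness x = 4 satisfies the predicate.

T


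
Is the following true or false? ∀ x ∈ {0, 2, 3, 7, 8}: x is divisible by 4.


Evaluate the predicate on each element: 0:T, 2:F, 3:F, 7:F, 8:T.
Counterexample x = 2 fails the predicate.

F


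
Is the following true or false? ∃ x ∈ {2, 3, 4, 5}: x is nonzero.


Evaluate the predicate on each element: 2:T, 3:T, 4:T, 5:T.
Witness x = 2 satisfies the predicate.

T


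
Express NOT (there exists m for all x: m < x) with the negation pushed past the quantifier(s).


Negation flips each quantifier (∀↔∃) and negates the inner predicate.
¬(there exists m for all x: φ) = for all m there exists x: ¬φ.

for all m there exists x: NOT(m < x)


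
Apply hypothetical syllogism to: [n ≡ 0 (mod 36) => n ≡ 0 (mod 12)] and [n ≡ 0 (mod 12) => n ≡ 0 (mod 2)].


Hypothetical syllogism: from (P → Q) and (Q → R), infer (P → R).
Chain the two implications through the shared middle term 'n ≡ 0 (mod 12)'.

n ≡ 0 (mod 36) => n ≡ 0 (mod 2)
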